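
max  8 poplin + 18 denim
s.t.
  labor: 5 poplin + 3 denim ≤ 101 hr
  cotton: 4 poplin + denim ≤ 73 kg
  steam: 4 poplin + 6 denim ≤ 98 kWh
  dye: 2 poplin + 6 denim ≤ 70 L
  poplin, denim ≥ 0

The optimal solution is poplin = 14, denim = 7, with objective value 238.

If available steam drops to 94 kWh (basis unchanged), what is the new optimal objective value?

234

Binding: steam and dye. Non-binding: labor (10 unused), cotton (10 unused).
Slack constraints have shadow price 0 (complementary slackness).
Dual feasibility on the basic columns requires 4·y_steam + 2·y_dye = 8, 6·y_steam + 6·y_dye = 18.
Solving: y_steam = 1, y_dye = 2.
Δz = y_steam·Δb = 1 × (-4) = -4, so new z* = 238 − 4 = 234.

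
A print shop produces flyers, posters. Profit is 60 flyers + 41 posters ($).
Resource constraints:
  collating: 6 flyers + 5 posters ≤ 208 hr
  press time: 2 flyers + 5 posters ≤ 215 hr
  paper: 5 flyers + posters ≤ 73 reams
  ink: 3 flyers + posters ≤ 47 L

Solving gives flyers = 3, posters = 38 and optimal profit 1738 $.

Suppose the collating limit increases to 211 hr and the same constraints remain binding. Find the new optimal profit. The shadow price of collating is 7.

Δb = 3, so new z* = 1738 + (7)·(3) = 1738 + 21 = 1759.

1759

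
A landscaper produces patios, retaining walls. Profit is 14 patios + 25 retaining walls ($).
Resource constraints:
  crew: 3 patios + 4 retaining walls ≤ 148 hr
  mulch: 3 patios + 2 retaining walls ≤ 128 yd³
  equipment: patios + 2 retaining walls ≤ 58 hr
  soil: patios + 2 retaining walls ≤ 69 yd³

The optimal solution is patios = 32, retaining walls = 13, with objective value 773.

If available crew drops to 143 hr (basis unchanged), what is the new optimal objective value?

Check each constraint at x*: crew 148/148 (tight); mulch 122/128 (slack 6); equipment 58/58 (tight); soil 58/69 (slack 11).
By complementary slackness, y = 0 for the non-binding constraints.
Dual feasibility on the basic columns requires 3·y_crew + 1·y_equipment = 14, 4·y_crew + 2·y_equipment = 25.
This yields shadow prices y_crew = 1.5, y_equipment = 9.5.
Δz = y_crew·Δb = 1.5 × (-5) = -7.5, so new z* = 773 − 7.5 = 765.5.

765.5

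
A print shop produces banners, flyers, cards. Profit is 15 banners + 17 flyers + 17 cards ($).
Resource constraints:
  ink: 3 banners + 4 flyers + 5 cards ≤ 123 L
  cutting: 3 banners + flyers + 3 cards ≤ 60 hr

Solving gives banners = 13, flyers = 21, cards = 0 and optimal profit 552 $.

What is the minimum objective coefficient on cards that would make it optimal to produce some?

23

Check each constraint at x*: ink 123/123 (tight); cutting 60/60 (tight).
Dual feasibility on the basic columns requires 3·y_ink + 3·y_cutting = 15, 4·y_ink + 1·y_cutting = 17.
Solving: y_ink = 4, y_cutting = 1.
cards enters the basis when its profit ≥ yᵀa₃ = 4·5 + 1·3 = 23.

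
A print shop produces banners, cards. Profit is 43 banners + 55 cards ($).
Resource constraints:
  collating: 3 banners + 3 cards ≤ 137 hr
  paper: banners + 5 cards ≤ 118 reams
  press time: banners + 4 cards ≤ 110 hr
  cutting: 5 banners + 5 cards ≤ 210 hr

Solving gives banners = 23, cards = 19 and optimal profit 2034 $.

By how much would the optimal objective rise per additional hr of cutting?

8

Binding: paper and cutting. Non-binding: collating (11 unused), press time (11 unused).
Since collating, press time are not tight, their duals are 0.
The binding rows give the dual system: 1·y_paper + 5·y_cutting = 43 and 5·y_paper + 5·y_cutting = 55.
Solving: y_paper = 3, y_cutting = 8.
Shadow price of cutting = 8.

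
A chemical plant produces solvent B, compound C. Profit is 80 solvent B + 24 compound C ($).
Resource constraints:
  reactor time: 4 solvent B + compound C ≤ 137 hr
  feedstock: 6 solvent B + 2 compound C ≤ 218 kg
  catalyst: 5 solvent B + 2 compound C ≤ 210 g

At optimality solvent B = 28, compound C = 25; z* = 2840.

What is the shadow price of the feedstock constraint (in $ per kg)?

Binding: reactor time and feedstock. Non-binding: catalyst (20 unused).
Since catalyst is not tight, its dual is 0.
Dual feasibility on the basic columns requires 4·y_reactor time + 6·y_feedstock = 80, 1·y_reactor time + 2·y_feedstock = 24.
This yields shadow prices y_reactor time = 8, y_feedstock = 8.
Shadow price of feedstock = 8.

8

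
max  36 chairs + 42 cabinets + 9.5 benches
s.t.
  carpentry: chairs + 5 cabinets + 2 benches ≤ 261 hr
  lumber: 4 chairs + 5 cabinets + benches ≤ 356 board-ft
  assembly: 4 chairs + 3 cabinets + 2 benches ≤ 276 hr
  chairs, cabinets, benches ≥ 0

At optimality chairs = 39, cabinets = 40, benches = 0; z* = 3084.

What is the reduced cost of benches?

-1

Check each constraint at x*: carpentry 239/261 (slack 22); lumber 356/356 (tight); assembly 276/276 (tight).
Slack constraints have shadow price 0 (complementary slackness).
From A_Bᵀ y = c: 4·y_lumber + 4·y_assembly = 36; 5·y_lumber + 3·y_assembly = 42.
This yields shadow prices y_lumber = 7.5, y_assembly = 1.5.
Reduced cost of benches: c₃ − yᵀa₃ = 9.5 − (7.5·1 + 1.5·2) = 9.5 − 10.5 = -1.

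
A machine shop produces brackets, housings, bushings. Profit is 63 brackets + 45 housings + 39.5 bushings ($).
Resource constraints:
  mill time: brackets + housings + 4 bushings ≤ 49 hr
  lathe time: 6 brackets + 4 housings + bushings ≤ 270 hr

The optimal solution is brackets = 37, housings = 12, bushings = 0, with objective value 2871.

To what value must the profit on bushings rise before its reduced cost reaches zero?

Check each constraint at x*: mill time 49/49 (tight); lathe time 270/270 (tight).
From A_Bᵀ y = c: 1·y_mill time + 6·y_lathe time = 63; 1·y_mill time + 4·y_lathe time = 45.
→ y_mill time = 9 and y_lathe time = 9.
bushings enters the basis when its profit ≥ yᵀa₃ = 9·4 + 9·1 = 45.

45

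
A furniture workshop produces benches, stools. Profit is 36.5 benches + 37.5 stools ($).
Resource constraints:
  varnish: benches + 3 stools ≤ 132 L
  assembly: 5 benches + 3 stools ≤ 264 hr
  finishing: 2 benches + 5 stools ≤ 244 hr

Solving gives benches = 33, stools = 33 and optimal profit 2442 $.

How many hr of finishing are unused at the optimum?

finishing used = 2·33 + 5·33 = 231; slack = 244 − 231 = 13.

13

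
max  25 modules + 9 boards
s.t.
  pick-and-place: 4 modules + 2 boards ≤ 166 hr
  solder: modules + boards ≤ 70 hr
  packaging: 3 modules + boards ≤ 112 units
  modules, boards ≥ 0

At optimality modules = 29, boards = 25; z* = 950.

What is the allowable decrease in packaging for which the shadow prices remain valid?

Binding constraints: pick-and-place, packaging. The basis is B = [[4,2],[3,1]] with det -2.
Per unit decrease in packaging, x* moves by d = (-1, 2).
The basis stays optimal until solder becomes binding; allowable decrease = 16 units.

16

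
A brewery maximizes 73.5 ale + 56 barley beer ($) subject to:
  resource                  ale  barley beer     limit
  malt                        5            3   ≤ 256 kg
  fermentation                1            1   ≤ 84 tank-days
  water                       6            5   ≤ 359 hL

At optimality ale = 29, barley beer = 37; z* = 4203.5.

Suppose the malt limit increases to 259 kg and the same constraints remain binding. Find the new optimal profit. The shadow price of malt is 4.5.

Δb = 3, so new z* = 4203.5 + (4.5)·(3) = 4203.5 + 13.5 = 4217.

4217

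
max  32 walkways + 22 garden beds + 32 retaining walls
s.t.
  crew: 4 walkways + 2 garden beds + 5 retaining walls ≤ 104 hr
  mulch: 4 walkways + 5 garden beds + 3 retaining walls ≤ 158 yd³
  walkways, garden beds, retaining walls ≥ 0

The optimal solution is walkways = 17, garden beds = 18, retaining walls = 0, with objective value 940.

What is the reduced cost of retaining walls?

At the optimum: crew uses 104 of 104 (binding); mulch uses 158 of 158 (binding).
The binding rows give the dual system: 4·y_crew + 4·y_mulch = 32 and 2·y_crew + 5·y_mulch = 22.
This yields shadow prices y_crew = 6, y_mulch = 2.
Reduced cost of retaining walls: c₃ − yᵀa₃ = 32 − (6·5 + 2·3) = 32 − 36 = -4.

-4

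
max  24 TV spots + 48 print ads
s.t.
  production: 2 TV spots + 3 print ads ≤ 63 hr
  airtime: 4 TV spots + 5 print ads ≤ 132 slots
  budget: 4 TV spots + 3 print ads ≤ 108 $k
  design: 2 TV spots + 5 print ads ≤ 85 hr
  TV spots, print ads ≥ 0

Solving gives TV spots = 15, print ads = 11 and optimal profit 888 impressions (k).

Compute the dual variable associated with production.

Binding: production and design. Non-binding: airtime (17 unused), budget (15 unused).
By complementary slackness, y = 0 for the non-binding constraints.
The binding rows give the dual system: 2·y_production + 2·y_design = 24 and 3·y_production + 5·y_design = 48.
This yields shadow prices y_production = 6, y_design = 6.
Shadow price of production = 6.

6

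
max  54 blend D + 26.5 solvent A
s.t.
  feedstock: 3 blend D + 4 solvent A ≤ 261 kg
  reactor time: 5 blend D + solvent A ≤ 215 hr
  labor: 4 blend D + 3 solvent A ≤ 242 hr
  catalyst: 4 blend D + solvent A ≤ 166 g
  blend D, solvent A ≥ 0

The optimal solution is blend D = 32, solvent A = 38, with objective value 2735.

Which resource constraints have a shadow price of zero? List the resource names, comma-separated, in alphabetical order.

feedstock, reactor time

feedstock: 248/261 (slack 13)
reactor time: 198/215 (slack 17)
labor: 242/242 (binding)
catalyst: 166/166 (binding)
By complementary slackness, a constraint with positive slack has shadow price 0 → feedstock, reactor time.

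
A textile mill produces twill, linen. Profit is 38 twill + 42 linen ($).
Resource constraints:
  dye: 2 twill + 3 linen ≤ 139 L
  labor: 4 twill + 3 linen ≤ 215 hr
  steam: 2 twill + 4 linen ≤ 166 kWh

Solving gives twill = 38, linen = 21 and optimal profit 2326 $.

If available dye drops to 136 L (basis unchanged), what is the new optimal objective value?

2299

At the optimum: dye uses 139 of 139 (binding); labor uses 215 of 215 (binding); steam uses 160 of 166 (slack = 6).
Since steam is not tight, its dual is 0.
The binding rows give the dual system: 2·y_dye + 4·y_labor = 38 and 3·y_dye + 3·y_labor = 42.
→ y_dye = 9 and y_labor = 5.
Δz = y_dye·Δb = 9 × (-3) = -27, so new z* = 2326 − 27 = 2299.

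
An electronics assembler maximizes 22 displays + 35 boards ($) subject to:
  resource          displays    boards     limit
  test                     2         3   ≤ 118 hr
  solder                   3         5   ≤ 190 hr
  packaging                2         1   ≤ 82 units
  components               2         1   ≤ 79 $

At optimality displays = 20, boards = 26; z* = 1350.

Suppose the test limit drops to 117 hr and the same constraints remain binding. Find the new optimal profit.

Binding: test and solder. Non-binding: packaging (16 unused), components (13 unused).
By complementary slackness, y = 0 for the non-binding constraints.
Dual feasibility on the basic columns requires 2·y_test + 3·y_solder = 22, 3·y_test + 5·y_solder = 35.
Solving: y_test = 5, y_solder = 4.
Δz = y_test·Δb = 5 × (-1) = -5, so new z* = 1350 − 5 = 1345.

1345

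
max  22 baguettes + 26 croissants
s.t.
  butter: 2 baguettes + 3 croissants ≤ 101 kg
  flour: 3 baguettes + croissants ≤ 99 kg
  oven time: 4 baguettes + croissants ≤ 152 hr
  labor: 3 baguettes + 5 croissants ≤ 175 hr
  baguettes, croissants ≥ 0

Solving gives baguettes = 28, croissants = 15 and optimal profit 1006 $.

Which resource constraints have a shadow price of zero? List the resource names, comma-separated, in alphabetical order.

labor, oven time

butter: 101/101 (binding)
flour: 99/99 (binding)
oven time: 127/152 (slack 25)
labor: 159/175 (slack 16)
By complementary slackness, a constraint with positive slack has shadow price 0 → labor, oven time.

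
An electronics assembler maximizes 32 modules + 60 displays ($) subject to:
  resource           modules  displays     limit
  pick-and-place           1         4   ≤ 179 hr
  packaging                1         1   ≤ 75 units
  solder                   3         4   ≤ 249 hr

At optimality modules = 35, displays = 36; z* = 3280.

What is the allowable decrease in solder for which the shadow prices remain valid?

70

Binding constraints: pick-and-place, solder. The basis is B = [[1,4],[3,4]] with det -8.
Per unit decrease in solder, x* moves by d = (-0.5, 0.125).
The basis stays optimal until modules reaches 0; allowable decrease = 70 hr.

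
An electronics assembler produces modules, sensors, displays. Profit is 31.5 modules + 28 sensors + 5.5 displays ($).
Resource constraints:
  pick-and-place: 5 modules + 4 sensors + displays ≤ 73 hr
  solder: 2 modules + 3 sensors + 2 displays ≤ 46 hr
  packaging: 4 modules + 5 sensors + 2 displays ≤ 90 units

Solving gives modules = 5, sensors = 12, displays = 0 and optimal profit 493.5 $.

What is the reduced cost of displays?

-4

At the optimum: pick-and-place uses 73 of 73 (binding); solder uses 46 of 46 (binding); packaging uses 80 of 90 (slack = 10).
Since packaging is not tight, its dual is 0.
From A_Bᵀ y = c: 5·y_pick-and-place + 2·y_solder = 31.5; 4·y_pick-and-place + 3·y_solder = 28.
Solving: y_pick-and-place = 5.5, y_solder = 2.
Reduced cost of displays: c₃ − yᵀa₃ = 5.5 − (5.5·1 + 2·2) = 5.5 − 9.5 = -4.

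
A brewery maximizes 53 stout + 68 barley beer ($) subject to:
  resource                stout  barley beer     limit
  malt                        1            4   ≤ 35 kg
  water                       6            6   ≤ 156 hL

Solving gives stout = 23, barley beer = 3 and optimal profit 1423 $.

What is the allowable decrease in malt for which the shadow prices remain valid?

Binding constraints: malt, water. The basis is B = [[1,4],[6,6]] with det -18.
Per unit decrease in malt, x* moves by d = (0.3333, -0.3333).
The basis stays optimal until barley beer reaches 0; allowable decrease = 9 kg.

9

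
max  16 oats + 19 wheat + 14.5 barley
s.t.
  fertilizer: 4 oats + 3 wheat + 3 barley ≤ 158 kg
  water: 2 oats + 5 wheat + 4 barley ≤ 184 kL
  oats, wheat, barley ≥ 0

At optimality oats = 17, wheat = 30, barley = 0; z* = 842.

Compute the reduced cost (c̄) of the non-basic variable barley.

At the optimum: fertilizer uses 158 of 158 (binding); water uses 184 of 184 (binding).
The binding rows give the dual system: 4·y_fertilizer + 2·y_water = 16 and 3·y_fertilizer + 5·y_water = 19.
→ y_fertilizer = 3 and y_water = 2.
Reduced cost of barley: c₃ − yᵀa₃ = 14.5 − (3·3 + 2·4) = 14.5 − 17 = -2.5.

-2.5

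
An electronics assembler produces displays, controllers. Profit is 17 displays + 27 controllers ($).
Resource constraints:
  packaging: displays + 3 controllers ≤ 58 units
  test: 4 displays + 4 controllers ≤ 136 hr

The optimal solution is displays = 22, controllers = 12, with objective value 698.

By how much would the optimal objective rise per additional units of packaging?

At the optimum: packaging uses 58 of 58 (binding); test uses 136 of 136 (binding).
From A_Bᵀ y = c: 1·y_packaging + 4·y_test = 17; 3·y_packaging + 4·y_test = 27.
Solving: y_packaging = 5, y_test = 3.
Shadow price of packaging = 5.

5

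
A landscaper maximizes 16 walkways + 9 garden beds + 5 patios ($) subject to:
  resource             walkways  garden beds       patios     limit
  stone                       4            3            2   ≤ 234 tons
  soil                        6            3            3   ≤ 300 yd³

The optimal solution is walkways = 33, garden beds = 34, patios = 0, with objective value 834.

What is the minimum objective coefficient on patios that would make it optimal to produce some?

Both stone and soil are binding at x*.
The binding rows give the dual system: 4·y_stone + 6·y_soil = 16 and 3·y_stone + 3·y_soil = 9.
Solving: y_stone = 1, y_soil = 2.
patios enters the basis when its profit ≥ yᵀa₃ = 1·2 + 2·3 = 8.

8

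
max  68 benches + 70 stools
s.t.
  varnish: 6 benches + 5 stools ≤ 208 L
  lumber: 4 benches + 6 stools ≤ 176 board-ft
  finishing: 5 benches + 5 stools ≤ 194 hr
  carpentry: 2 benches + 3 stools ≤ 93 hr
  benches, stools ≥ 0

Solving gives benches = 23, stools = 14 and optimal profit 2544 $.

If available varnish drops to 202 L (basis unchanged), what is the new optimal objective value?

2496

Check each constraint at x*: varnish 208/208 (tight); lumber 176/176 (tight); finishing 185/194 (slack 9); carpentry 88/93 (slack 5).
Slack constraints have shadow price 0 (complementary slackness).
The binding rows give the dual system: 6·y_varnish + 4·y_lumber = 68 and 5·y_varnish + 6·y_lumber = 70.
Solving: y_varnish = 8, y_lumber = 5.
Δz = y_varnish·Δb = 8 × (-6) = -48, so new z* = 2544 − 48 = 2496.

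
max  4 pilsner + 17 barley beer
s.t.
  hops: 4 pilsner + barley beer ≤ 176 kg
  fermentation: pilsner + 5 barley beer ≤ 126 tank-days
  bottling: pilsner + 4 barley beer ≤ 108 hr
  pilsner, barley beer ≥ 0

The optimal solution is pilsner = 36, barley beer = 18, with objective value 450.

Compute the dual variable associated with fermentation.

At the optimum: hops uses 162 of 176 (slack = 14); fermentation uses 126 of 126 (binding); bottling uses 108 of 108 (binding).
Since hops is not tight, its dual is 0.
From A_Bᵀ y = c: 1·y_fermentation + 1·y_bottling = 4; 5·y_fermentation + 4·y_bottling = 17.
→ y_fermentation = 1 and y_bottling = 3.
Shadow price of fermentation = 1.

1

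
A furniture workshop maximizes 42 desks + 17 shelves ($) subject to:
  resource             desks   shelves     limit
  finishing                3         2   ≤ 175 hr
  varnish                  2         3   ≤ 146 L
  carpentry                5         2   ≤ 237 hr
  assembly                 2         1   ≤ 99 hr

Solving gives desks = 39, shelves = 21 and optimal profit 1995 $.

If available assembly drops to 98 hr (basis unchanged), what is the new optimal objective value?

Binding: carpentry and assembly. Non-binding: finishing (16 unused), varnish (5 unused).
Slack constraints have shadow price 0 (complementary slackness).
Dual feasibility on the basic columns requires 5·y_carpentry + 2·y_assembly = 42, 2·y_carpentry + 1·y_assembly = 17.
This yields shadow prices y_carpentry = 8, y_assembly = 1.
Δz = y_assembly·Δb = 1 × (-1) = -1, so new z* = 1995 − 1 = 1994.

1994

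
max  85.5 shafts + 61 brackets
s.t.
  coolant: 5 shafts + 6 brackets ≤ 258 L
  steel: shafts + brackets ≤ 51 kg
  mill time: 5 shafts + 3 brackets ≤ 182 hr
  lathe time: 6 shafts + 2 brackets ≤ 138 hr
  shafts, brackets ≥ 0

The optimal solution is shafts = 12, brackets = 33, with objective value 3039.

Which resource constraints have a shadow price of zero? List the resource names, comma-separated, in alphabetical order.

coolant: 258/258 (binding)
steel: 45/51 (slack 6)
mill time: 159/182 (slack 23)
lathe time: 138/138 (binding)
By complementary slackness, a constraint with positive slack has shadow price 0 → mill time, steel.

mill time, steel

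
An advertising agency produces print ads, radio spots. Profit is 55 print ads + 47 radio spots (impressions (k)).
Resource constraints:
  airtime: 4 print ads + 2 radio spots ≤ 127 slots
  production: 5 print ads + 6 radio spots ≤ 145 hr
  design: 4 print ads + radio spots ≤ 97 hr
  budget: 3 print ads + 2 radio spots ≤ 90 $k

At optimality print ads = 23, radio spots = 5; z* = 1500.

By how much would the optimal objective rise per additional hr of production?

7

Check each constraint at x*: airtime 102/127 (slack 25); production 145/145 (tight); design 97/97 (tight); budget 79/90 (slack 11).
Slack constraints have shadow price 0 (complementary slackness).
Dual feasibility on the basic columns requires 5·y_production + 4·y_design = 55, 6·y_production + 1·y_design = 47.
This yields shadow prices y_production = 7, y_design = 5.
Shadow price of production = 7.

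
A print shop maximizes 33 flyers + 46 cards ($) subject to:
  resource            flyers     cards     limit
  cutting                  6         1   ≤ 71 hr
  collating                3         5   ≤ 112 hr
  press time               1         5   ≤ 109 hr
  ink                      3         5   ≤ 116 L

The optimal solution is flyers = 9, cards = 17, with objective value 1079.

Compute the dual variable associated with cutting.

At the optimum: cutting uses 71 of 71 (binding); collating uses 112 of 112 (binding); press time uses 94 of 109 (slack = 15); ink uses 112 of 116 (slack = 4).
Since press time, ink are not tight, their duals are 0.
From A_Bᵀ y = c: 6·y_cutting + 3·y_collating = 33; 1·y_cutting + 5·y_collating = 46.
→ y_cutting = 1 and y_collating = 9.
Shadow price of cutting = 1.

1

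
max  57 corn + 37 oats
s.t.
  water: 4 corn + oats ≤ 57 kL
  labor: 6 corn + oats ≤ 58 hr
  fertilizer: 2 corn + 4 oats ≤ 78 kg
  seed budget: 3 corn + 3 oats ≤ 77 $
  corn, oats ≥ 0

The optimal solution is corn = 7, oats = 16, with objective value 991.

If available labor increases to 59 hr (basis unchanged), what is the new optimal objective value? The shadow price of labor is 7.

998

Δb = 1, so new z* = 991 + (7)·(1) = 991 + 7 = 998.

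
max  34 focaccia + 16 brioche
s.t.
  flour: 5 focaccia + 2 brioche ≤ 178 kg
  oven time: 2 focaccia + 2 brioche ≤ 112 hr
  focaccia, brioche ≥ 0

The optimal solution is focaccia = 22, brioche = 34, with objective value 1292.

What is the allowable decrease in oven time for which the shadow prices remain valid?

Binding constraints: flour, oven time. The basis is B = [[5,2],[2,2]] with det 6.
Per unit decrease in oven time, x* moves by d = (0.3333, -0.8333).
The basis stays optimal until brioche reaches 0; allowable decrease = 40.8 hr.

40.8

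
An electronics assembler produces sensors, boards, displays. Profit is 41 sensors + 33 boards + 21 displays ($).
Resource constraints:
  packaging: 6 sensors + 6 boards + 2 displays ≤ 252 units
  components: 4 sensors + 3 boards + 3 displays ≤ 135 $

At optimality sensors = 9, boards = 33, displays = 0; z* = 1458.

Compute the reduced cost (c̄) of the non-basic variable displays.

Check each constraint at x*: packaging 252/252 (tight); components 135/135 (tight).
The binding rows give the dual system: 6·y_packaging + 4·y_components = 41 and 6·y_packaging + 3·y_components = 33.
This yields shadow prices y_packaging = 1.5, y_components = 8.
Reduced cost of displays: c₃ − yᵀa₃ = 21 − (1.5·2 + 8·3) = 21 − 27 = -6.

-6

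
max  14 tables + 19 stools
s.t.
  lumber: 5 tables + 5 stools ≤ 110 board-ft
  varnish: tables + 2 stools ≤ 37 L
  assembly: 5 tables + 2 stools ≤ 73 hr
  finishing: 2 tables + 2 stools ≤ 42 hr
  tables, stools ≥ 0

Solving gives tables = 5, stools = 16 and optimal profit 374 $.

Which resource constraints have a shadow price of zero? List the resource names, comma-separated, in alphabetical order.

assembly, lumber

lumber: 105/110 (slack 5)
varnish: 37/37 (binding)
assembly: 57/73 (slack 16)
finishing: 42/42 (binding)
By complementary slackness, a constraint with positive slack has shadow price 0 → assembly, lumber.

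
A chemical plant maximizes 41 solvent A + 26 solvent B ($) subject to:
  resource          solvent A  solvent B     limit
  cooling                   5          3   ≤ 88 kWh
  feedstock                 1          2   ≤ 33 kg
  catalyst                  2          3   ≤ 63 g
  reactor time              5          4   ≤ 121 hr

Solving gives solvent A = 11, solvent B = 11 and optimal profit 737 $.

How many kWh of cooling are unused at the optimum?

cooling used = 5·11 + 3·11 = 88; slack = 88 − 88 = 0.

0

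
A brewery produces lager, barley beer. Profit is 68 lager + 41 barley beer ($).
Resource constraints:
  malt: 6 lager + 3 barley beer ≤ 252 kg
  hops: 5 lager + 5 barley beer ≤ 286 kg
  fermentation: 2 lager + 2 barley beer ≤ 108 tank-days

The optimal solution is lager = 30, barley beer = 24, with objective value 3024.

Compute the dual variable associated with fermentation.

Binding: malt and fermentation. Non-binding: hops (16 unused).
Slack constraints have shadow price 0 (complementary slackness).
The binding rows give the dual system: 6·y_malt + 2·y_fermentation = 68 and 3·y_malt + 2·y_fermentation = 41.
Solving: y_malt = 9, y_fermentation = 7.
Shadow price of fermentation = 7.

7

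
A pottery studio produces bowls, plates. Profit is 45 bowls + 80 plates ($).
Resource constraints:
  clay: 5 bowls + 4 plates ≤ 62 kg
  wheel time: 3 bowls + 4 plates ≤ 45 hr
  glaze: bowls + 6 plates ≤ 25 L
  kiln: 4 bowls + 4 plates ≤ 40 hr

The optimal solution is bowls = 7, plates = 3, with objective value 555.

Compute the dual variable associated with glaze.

Check each constraint at x*: clay 47/62 (slack 15); wheel time 33/45 (slack 12); glaze 25/25 (tight); kiln 40/40 (tight).
By complementary slackness, y = 0 for the non-binding constraints.
Dual feasibility on the basic columns requires 1·y_glaze + 4·y_kiln = 45, 6·y_glaze + 4·y_kiln = 80.
Solving: y_glaze = 7, y_kiln = 9.5.
Shadow price of glaze = 7.

7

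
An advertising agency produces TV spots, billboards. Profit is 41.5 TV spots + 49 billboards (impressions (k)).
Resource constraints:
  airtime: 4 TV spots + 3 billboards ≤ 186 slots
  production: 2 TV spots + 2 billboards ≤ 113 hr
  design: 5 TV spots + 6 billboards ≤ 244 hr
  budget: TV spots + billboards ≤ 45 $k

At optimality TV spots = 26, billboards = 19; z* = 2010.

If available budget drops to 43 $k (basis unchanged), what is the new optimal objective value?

Check each constraint at x*: airtime 161/186 (slack 25); production 90/113 (slack 23); design 244/244 (tight); budget 45/45 (tight).
By complementary slackness, y = 0 for the non-binding constraints.
The binding rows give the dual system: 5·y_design + 1·y_budget = 41.5 and 6·y_design + 1·y_budget = 49.
→ y_design = 7.5 and y_budget = 4.
Δz = y_budget·Δb = 4 × (-2) = -8, so new z* = 2010 − 8 = 2002.

2002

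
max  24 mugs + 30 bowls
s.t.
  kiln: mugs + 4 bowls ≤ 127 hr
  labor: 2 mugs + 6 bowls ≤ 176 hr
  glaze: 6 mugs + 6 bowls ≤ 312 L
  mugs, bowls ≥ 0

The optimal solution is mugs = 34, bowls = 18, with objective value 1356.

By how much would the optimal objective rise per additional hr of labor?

1.5

Check each constraint at x*: kiln 106/127 (slack 21); labor 176/176 (tight); glaze 312/312 (tight).
Since kiln is not tight, its dual is 0.
The binding rows give the dual system: 2·y_labor + 6·y_glaze = 24 and 6·y_labor + 6·y_glaze = 30.
Solving: y_labor = 1.5, y_glaze = 3.5.
Shadow price of labor = 1.5.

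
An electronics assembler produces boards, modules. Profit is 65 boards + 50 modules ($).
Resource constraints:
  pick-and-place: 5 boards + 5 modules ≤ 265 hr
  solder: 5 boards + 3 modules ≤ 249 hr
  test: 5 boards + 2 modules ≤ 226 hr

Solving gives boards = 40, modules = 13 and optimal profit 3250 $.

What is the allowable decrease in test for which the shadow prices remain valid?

Binding constraints: pick-and-place, test. The basis is B = [[5,5],[5,2]] with det -15.
Per unit decrease in test, x* moves by d = (-0.3333, 0.3333).
The basis stays optimal until boards reaches 0; allowable decrease = 120 hr.

120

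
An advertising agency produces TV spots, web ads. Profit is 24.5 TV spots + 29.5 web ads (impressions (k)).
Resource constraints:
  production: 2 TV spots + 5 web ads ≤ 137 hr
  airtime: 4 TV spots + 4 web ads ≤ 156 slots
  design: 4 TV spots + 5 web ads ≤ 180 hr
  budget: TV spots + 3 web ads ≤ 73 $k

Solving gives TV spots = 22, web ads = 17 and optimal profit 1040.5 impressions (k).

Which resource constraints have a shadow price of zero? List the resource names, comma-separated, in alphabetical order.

design, production

production: 129/137 (slack 8)
airtime: 156/156 (binding)
design: 173/180 (slack 7)
budget: 73/73 (binding)
By complementary slackness, a constraint with positive slack has shadow price 0 → design, production.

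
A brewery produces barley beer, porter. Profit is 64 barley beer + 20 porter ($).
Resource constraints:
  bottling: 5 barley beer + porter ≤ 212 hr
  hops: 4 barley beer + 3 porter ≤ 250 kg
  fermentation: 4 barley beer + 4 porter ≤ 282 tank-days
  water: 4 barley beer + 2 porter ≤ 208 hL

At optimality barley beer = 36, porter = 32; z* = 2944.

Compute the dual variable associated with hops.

Binding: bottling and water. Non-binding: hops (10 unused), fermentation (10 unused).
Since hops, fermentation are not tight, their duals are 0.
The binding rows give the dual system: 5·y_bottling + 4·y_water = 64 and 1·y_bottling + 2·y_water = 20.
This yields shadow prices y_bottling = 8, y_water = 6.
Shadow price of hops = 0.

0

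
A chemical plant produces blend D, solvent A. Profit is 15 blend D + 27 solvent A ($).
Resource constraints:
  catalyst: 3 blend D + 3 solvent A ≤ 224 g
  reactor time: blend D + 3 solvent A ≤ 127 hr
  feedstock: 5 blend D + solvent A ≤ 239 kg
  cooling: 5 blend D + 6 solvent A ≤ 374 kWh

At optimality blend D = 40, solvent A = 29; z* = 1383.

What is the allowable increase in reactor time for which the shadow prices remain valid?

Binding constraints: reactor time, cooling. The basis is B = [[1,3],[5,6]] with det -9.
Per unit increase in reactor time, x* moves by d = (-0.6667, 0.5556).
The basis stays optimal until blend D reaches 0; allowable increase = 60 hr.

60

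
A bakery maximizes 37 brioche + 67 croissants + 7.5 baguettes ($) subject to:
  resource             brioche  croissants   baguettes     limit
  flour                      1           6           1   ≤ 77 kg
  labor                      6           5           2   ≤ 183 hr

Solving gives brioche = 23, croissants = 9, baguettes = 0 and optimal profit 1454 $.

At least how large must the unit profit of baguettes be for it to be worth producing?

Both flour and labor are binding at x*.
The binding rows give the dual system: 1·y_flour + 6·y_labor = 37 and 6·y_flour + 5·y_labor = 67.
Solving: y_flour = 7, y_labor = 5.
baguettes enters the basis when its profit ≥ yᵀa₃ = 7·1 + 5·2 = 17.

17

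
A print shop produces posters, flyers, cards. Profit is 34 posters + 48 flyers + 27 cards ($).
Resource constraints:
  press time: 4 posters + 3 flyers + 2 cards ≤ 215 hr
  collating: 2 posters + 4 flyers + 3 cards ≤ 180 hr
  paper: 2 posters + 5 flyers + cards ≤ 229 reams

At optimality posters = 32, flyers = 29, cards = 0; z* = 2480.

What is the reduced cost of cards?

-8

At the optimum: press time uses 215 of 215 (binding); collating uses 180 of 180 (binding); paper uses 209 of 229 (slack = 20).
By complementary slackness, y = 0 for the non-binding constraint.
Dual feasibility on the basic columns requires 4·y_press time + 2·y_collating = 34, 3·y_press time + 4·y_collating = 48.
This yields shadow prices y_press time = 4, y_collating = 9.
Reduced cost of cards: c₃ − yᵀa₃ = 27 − (4·2 + 9·3) = 27 − 35 = -8.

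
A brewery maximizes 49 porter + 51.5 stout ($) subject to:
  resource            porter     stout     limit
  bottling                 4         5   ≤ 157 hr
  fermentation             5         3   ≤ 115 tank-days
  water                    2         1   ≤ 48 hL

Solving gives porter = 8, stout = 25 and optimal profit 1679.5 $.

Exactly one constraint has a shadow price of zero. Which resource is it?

water

bottling: 157/157 (binding)
fermentation: 115/115 (binding)
water: 41/48 (slack 7)
By complementary slackness, a constraint with positive slack has shadow price 0 → water.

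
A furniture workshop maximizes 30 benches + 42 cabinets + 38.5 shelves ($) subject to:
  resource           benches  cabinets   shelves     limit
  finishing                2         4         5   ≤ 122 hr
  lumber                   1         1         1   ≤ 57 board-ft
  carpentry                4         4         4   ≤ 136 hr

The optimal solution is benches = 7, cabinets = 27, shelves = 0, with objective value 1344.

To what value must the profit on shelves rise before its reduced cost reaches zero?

Check each constraint at x*: finishing 122/122 (tight); lumber 34/57 (slack 23); carpentry 136/136 (tight).
By complementary slackness, y = 0 for the non-binding constraint.
Dual feasibility on the basic columns requires 2·y_finishing + 4·y_carpentry = 30, 4·y_finishing + 4·y_carpentry = 42.
This yields shadow prices y_finishing = 6, y_carpentry = 4.5.
shelves enters the basis when its profit ≥ yᵀa₃ = 6·5 + 4.5·4 = 48.

48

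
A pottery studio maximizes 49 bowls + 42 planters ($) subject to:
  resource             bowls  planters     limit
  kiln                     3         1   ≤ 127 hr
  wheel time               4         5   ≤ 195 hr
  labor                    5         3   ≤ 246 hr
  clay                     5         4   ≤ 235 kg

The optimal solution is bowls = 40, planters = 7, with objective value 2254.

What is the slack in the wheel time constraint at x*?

wheel time used = 4·40 + 5·7 = 195; slack = 195 − 195 = 0.

0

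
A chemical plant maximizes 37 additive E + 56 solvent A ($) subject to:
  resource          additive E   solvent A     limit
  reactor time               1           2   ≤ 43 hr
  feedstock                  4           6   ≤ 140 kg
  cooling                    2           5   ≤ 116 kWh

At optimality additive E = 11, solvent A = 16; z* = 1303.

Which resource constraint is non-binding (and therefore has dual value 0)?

reactor time: 43/43 (binding)
feedstock: 140/140 (binding)
cooling: 102/116 (slack 14)
By complementary slackness, a constraint with positive slack has shadow price 0 → cooling.

cooling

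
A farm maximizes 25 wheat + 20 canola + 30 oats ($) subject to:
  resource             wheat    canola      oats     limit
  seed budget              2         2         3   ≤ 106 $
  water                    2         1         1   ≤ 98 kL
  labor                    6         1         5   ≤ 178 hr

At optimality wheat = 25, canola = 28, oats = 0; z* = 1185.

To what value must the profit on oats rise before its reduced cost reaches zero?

33.5

At the optimum: seed budget uses 106 of 106 (binding); water uses 78 of 98 (slack = 20); labor uses 178 of 178 (binding).
By complementary slackness, y = 0 for the non-binding constraint.
From A_Bᵀ y = c: 2·y_seed budget + 6·y_labor = 25; 2·y_seed budget + 1·y_labor = 20.
Solving: y_seed budget = 9.5, y_labor = 1.
oats enters the basis when its profit ≥ yᵀa₃ = 9.5·3 + 1·5 = 33.5.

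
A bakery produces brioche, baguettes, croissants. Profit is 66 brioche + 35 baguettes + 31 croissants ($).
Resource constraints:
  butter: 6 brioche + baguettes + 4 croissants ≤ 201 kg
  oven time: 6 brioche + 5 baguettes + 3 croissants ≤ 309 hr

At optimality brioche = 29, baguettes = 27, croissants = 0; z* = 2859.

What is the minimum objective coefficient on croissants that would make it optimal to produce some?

Check each constraint at x*: butter 201/201 (tight); oven time 309/309 (tight).
Dual feasibility on the basic columns requires 6·y_butter + 6·y_oven time = 66, 1·y_butter + 5·y_oven time = 35.
Solving: y_butter = 5, y_oven time = 6.
croissants enters the basis when its profit ≥ yᵀa₃ = 5·4 + 6·3 = 38.

38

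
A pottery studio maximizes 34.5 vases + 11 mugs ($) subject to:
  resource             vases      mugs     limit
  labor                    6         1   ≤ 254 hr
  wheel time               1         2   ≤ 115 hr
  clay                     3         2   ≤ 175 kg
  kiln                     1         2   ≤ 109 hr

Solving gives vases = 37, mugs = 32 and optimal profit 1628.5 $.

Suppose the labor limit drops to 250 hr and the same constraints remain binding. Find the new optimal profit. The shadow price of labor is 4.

Δb = -4, so new z* = 1628.5 + (4)·(-4) = 1628.5 − 16 = 1612.5.

1612.5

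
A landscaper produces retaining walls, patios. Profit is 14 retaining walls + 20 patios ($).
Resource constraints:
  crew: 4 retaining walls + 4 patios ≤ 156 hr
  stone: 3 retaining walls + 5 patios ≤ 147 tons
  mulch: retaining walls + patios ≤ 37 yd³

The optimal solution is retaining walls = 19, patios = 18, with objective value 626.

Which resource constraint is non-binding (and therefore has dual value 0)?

crew: 148/156 (slack 8)
stone: 147/147 (binding)
mulch: 37/37 (binding)
By complementary slackness, a constraint with positive slack has shadow price 0 → crew.

crew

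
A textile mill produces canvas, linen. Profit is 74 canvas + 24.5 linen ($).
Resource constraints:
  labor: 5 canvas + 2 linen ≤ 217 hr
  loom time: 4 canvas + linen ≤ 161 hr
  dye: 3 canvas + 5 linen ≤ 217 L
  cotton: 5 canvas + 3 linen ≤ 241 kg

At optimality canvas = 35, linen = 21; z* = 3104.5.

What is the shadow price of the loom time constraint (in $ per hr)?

Binding: labor and loom time. Non-binding: dye (7 unused), cotton (3 unused).
By complementary slackness, y = 0 for the non-binding constraints.
Dual feasibility on the basic columns requires 5·y_labor + 4·y_loom time = 74, 2·y_labor + 1·y_loom time = 24.5.
Solving: y_labor = 8, y_loom time = 8.5.
Shadow price of loom time = 8.5.

8.5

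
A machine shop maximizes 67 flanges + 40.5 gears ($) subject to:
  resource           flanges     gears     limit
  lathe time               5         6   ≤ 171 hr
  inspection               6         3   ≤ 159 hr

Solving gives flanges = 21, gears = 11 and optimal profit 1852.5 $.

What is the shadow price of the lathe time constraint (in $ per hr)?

Check each constraint at x*: lathe time 171/171 (tight); inspection 159/159 (tight).
From A_Bᵀ y = c: 5·y_lathe time + 6·y_inspection = 67; 6·y_lathe time + 3·y_inspection = 40.5.
This yields shadow prices y_lathe time = 2, y_inspection = 9.5.
Shadow price of lathe time = 2.

2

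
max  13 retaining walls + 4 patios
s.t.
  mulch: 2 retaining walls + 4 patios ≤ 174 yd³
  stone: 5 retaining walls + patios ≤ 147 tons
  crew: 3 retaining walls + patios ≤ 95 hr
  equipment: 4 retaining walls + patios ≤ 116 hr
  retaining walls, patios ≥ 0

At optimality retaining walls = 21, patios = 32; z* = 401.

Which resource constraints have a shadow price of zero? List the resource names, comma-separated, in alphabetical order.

mulch: 170/174 (slack 4)
stone: 137/147 (slack 10)
crew: 95/95 (binding)
equipment: 116/116 (binding)
By complementary slackness, a constraint with positive slack has shadow price 0 → mulch, stone.

mulch, stone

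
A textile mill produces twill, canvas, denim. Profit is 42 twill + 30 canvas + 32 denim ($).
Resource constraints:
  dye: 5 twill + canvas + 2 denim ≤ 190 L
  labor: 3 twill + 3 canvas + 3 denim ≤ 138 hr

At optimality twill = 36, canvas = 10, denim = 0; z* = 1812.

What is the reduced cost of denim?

-1

Both dye and labor are binding at x*.
From A_Bᵀ y = c: 5·y_dye + 3·y_labor = 42; 1·y_dye + 3·y_labor = 30.
This yields shadow prices y_dye = 3, y_labor = 9.
Reduced cost of denim: c₃ − yᵀa₃ = 32 − (3·2 + 9·3) = 32 − 33 = -1.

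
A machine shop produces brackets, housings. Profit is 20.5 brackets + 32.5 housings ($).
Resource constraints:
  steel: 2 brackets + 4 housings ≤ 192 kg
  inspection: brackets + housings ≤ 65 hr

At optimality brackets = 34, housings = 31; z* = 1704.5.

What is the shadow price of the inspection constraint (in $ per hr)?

8.5

Check each constraint at x*: steel 192/192 (tight); inspection 65/65 (tight).
From A_Bᵀ y = c: 2·y_steel + 1·y_inspection = 20.5; 4·y_steel + 1·y_inspection = 32.5.
→ y_steel = 6 and y_inspection = 8.5.
Shadow price of inspection = 8.5.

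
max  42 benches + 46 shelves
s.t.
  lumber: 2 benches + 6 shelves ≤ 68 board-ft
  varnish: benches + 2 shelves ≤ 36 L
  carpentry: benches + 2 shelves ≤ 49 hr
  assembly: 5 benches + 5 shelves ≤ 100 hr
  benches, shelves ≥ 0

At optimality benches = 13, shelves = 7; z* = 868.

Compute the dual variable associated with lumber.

At the optimum: lumber uses 68 of 68 (binding); varnish uses 27 of 36 (slack = 9); carpentry uses 27 of 49 (slack = 22); assembly uses 100 of 100 (binding).
Slack constraints have shadow price 0 (complementary slackness).
Dual feasibility on the basic columns requires 2·y_lumber + 5·y_assembly = 42, 6·y_lumber + 5·y_assembly = 46.
This yields shadow prices y_lumber = 1, y_assembly = 8.
Shadow price of lumber = 1.

1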